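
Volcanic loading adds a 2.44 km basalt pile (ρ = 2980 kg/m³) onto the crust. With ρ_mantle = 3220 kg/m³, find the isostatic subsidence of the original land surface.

2.26 km

Subaerial loading: s = t ρ_load / ρ_m.
s = 2.44 km × 2980/3220 = 2.26 km.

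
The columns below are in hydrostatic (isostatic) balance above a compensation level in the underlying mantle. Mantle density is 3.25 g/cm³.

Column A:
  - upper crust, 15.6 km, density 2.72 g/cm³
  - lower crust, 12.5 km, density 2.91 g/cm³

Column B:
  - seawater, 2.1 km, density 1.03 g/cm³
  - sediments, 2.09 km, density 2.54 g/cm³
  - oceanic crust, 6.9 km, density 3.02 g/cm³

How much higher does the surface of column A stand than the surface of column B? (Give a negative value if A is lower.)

1.47 km

For any compensation level in the mantle, the mantle terms cancel and isostasy reduces to e = (Σt_A − Σt_B) − (Σ(ρt)_A − Σ(ρt)_B) / ρ_m.
Σt_A = 28.1 km; Σt_B = 11.09 km; Σ(ρt)_A = 78.807; Σ(ρt)_B = 28.3096 (in km·g/cm³).
e = (28.1 − 11.09) − (78.807 − 28.3096) / 3.25 = 1.47 km.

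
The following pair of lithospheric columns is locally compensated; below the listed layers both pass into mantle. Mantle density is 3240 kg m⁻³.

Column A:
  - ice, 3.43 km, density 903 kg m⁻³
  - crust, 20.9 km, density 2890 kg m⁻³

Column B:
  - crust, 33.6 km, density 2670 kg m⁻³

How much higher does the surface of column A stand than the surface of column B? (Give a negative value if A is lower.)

−1.18 km

For any compensation level in the mantle, the mantle terms cancel and isostasy reduces to e = (Σt_A − Σt_B) − (Σ(ρt)_A − Σ(ρt)_B) / ρ_m.
Σt_A = 24.33 km; Σt_B = 33.6 km; Σ(ρt)_A = 63498.29; Σ(ρt)_B = 89712 (in km·kg m⁻³).
e = (24.33 − 33.6) − (63498.29 − 89712) / 3240 = −1.18 km.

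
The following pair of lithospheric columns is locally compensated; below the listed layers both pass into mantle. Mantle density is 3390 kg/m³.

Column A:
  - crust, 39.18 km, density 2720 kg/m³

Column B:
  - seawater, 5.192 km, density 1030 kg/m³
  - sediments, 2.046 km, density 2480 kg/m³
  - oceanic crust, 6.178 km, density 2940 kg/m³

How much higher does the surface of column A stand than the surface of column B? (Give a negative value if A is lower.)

For any compensation level in the mantle, the mantle terms cancel and isostasy reduces to e = (Σt_A − Σt_B) − (Σ(ρt)_A − Σ(ρt)_B) / ρ_m.
Σt_A = 39.18 km; Σt_B = 13.416 km; Σ(ρt)_A = 106569.6; Σ(ρt)_B = 28585.16 (in km·kg/m³).
e = (39.18 − 13.416) − (106569.6 − 28585.16) / 3390 = 2.76 km.

2.76 km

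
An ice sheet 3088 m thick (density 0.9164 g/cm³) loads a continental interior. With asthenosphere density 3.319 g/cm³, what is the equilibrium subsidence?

853 m

Balancing pressure at the compensation depth: the ice load ρ_ice t is balanced by mantle displaced below, ρ_m s.
s = t ρ_ice / ρ_m = 3088 m × 0.9164/3.319 = 853 m.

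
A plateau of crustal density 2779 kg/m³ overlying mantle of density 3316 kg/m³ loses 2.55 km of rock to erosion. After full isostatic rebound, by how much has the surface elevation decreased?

Rebound u = e ρ_c/ρ_m = 2.55 km × 2779/3316 = 2.137 km.
Net surface drop = e − u = 2.55 km − 2.137 km = e (ρ_m − ρ_c)/ρ_m = 0.413 km.

0.413 km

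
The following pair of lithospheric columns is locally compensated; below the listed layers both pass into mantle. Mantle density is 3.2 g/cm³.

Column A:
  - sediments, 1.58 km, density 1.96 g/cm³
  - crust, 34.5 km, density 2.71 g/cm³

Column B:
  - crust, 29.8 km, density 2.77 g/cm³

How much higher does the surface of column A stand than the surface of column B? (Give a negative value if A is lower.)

For any compensation level in the mantle, the mantle terms cancel and isostasy reduces to e = (Σt_A − Σt_B) − (Σ(ρt)_A − Σ(ρt)_B) / ρ_m.
Σt_A = 36.08 km; Σt_B = 29.8 km; Σ(ρt)_A = 96.5918; Σ(ρt)_B = 82.546 (in km·g/cm³).
e = (36.08 − 29.8) − (96.5918 − 82.546) / 3.2 = 1.89 km.

1.89 km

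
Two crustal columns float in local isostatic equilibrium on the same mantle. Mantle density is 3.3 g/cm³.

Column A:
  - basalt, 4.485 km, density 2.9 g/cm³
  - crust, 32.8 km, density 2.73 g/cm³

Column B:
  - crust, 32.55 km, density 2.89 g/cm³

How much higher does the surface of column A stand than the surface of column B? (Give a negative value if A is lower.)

2.16 km

For any compensation level in the mantle, the mantle terms cancel and isostasy reduces to e = (Σt_A − Σt_B) − (Σ(ρt)_A − Σ(ρt)_B) / ρ_m.
Σt_A = 37.285 km; Σt_B = 32.55 km; Σ(ρt)_A = 102.5505; Σ(ρt)_B = 94.0695 (in km·g/cm³).
e = (37.285 − 32.55) − (102.5505 − 94.0695) / 3.3 = 2.16 km.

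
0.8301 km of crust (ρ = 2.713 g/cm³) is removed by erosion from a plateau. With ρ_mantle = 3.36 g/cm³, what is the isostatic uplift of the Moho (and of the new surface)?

0.67 km

Unloading: uplift u = e ρ_c/ρ_m = 0.8301 km × 2.713/3.36 = 0.67 km.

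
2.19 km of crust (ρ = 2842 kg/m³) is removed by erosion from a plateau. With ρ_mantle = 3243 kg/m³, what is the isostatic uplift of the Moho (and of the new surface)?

Unloading: uplift u = e ρ_c/ρ_m = 2.19 km × 2842/3243 = 1.92 km.

1.92 km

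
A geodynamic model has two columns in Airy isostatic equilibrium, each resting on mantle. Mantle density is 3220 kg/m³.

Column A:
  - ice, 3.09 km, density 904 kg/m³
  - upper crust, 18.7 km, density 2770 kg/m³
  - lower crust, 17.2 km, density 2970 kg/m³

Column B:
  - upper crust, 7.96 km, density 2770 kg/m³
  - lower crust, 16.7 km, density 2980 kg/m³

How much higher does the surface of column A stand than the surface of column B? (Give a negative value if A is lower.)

3.81 km

For any compensation level in the mantle, the mantle terms cancel and isostasy reduces to e = (Σt_A − Σt_B) − (Σ(ρt)_A − Σ(ρt)_B) / ρ_m.
Σt_A = 38.99 km; Σt_B = 24.66 km; Σ(ρt)_A = 105676.36; Σ(ρt)_B = 71815.2 (in km·kg/m³).
e = (38.99 − 24.66) − (105676.36 − 71815.2) / 3220 = 3.81 km.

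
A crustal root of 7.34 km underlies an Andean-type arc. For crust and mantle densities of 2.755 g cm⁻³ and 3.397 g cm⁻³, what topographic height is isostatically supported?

In Airy isostatic equilibrium: ρ_c h = (ρ_m − ρ_c) r.
h = r (ρ_m − ρ_c) / ρ_c = 7.34 km × (3.397 − 2.755) / 2.755 = 1.71 km.

1.71 km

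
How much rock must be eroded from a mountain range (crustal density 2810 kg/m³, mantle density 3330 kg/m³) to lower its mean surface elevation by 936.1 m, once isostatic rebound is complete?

Net drop Δ = e − u = e − e ρ_c/ρ_m = e (ρ_m − ρ_c)/ρ_m.
e = Δ ρ_m/(ρ_m − ρ_c) = 936.1 m × 3330/520 = 5990 m.

5990 m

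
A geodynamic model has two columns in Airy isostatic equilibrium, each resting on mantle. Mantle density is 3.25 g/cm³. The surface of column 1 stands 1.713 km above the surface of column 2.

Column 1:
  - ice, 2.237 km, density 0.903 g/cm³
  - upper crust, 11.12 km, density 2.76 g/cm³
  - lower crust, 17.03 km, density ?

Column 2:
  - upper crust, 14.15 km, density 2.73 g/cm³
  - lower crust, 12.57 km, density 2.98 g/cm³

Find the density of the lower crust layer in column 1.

Take the compensation level at the base of the deeper column (depth z_c below the surface of column 1) and equate Σ ρ_i t_i down to z_c; mantle fills any gap and the z_c terms cancel.
Column 1: 2.237×0.903 + 11.12×2.76 + 17.03×ρ + (z_c − 30.387)×3.25
Column 2: 1.713×0 + 14.15×2.73 + 12.57×2.98 + (z_c − 1.713 − 26.72)×3.25
The z_c×3.25 term appears on both sides and cancels. Collect the known terms of each column as K = Σ(ρt)_known − 3.25 × (depth of known layers): K_1 = 32.711211 − 3.25×30.387 = −66.046539; K_2 = 76.0881 − 3.25×(1.713 + 26.72) = −16.31915.
Balance: K_1 + 17.03×ρ = K_2, so ρ = (K_2 − K_1)/17.03 = 49.7274/17.03 = 2.92 g/cm³.

2.92 g/cm³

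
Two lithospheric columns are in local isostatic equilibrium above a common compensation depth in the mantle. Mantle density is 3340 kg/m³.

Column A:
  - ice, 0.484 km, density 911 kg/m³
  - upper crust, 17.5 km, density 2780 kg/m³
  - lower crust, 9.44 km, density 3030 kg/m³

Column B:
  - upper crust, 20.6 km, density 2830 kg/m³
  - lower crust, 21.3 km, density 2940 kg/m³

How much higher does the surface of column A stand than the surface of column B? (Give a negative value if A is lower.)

For any compensation level in the mantle, the mantle terms cancel and isostasy reduces to e = (Σt_A − Σt_B) − (Σ(ρt)_A − Σ(ρt)_B) / ρ_m.
Σt_A = 27.424 km; Σt_B = 41.9 km; Σ(ρt)_A = 77694.124; Σ(ρt)_B = 120920 (in km·kg/m³).
e = (27.424 − 41.9) − (77694.124 − 120920) / 3340 = −1.53 km.

−1.53 km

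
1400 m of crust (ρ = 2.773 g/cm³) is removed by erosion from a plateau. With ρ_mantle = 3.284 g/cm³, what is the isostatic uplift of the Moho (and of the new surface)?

Unloading: uplift u = e ρ_c/ρ_m = 1400 m × 2.773/3.284 = 1180 m.

1180 m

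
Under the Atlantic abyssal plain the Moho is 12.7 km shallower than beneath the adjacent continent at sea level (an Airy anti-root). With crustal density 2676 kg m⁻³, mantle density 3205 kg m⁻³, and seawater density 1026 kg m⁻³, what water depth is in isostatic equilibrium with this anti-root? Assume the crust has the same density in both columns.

4.07 km

Replacing a thickness d of crust by seawater at the top must be balanced by replacing crust with mantle at the base: d (ρ_c − ρ_w) = a (ρ_m − ρ_c).
d = a (ρ_m − ρ_c)/(ρ_c − ρ_w) = 12.7 km × 529/1650 = 4.07 km.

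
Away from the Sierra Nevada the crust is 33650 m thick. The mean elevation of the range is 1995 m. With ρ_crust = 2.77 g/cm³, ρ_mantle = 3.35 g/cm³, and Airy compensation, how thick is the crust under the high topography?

Root depth r = h ρ_c / (ρ_m − ρ_c) = 1995 m × 2.77 / 0.58 = 9528 m.
Total thickness = T + h + r = 33650 m + 1995 m + 9528 m = 45200 m.

45200 m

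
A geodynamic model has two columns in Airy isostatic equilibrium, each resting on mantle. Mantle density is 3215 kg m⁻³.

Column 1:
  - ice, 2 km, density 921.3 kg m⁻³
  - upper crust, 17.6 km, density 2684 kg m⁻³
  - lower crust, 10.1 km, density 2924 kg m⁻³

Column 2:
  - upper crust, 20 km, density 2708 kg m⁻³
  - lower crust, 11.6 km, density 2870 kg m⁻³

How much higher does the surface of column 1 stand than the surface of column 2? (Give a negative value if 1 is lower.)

0.849 km

For any compensation level in the mantle, the mantle terms cancel and isostasy reduces to e = (Σt_1 − Σt_2) − (Σ(ρt)_1 − Σ(ρt)_2) / ρ_m.
Σt_1 = 29.7 km; Σt_2 = 31.6 km; Σ(ρt)_1 = 78613.4; Σ(ρt)_2 = 87452 (in km·kg m⁻³).
e = (29.7 − 31.6) − (78613.4 − 87452) / 3215 = 0.849 km.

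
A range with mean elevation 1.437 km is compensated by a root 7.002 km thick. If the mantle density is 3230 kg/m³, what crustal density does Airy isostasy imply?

2680 kg/m³

ρ_c h = (ρ_m − ρ_c) r → ρ_c (h + r) = ρ_m r → ρ_c = ρ_m r / (h + r).
ρ_c = 3230 × 7.002 km / (1.437 km + 7.002 km) = 2680 kg/m³.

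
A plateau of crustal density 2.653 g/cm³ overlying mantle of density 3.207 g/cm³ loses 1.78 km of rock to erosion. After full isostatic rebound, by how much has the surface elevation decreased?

0.307 km

Rebound u = e ρ_c/ρ_m = 1.78 km × 2.653/3.207 = 1.473 km.
Net surface drop = e − u = 1.78 km − 1.473 km = e (ρ_m − ρ_c)/ρ_m = 0.307 km.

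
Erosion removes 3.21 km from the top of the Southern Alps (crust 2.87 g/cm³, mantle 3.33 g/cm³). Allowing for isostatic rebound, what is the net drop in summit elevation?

Rebound u = e ρ_c/ρ_m = 3.21 km × 2.87/3.33 = 2.767 km.
Net surface drop = e − u = 3.21 km − 2.767 km = e (ρ_m − ρ_c)/ρ_m = 0.443 km.

0.443 km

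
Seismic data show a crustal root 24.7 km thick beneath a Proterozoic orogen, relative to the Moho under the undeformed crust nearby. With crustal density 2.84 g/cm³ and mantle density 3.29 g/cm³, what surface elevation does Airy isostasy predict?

3.91 km

Balancing pressure at the compensation depth: ρ_c h = (ρ_m − ρ_c) r.
h = r (ρ_m − ρ_c) / ρ_c = 24.7 km × (3.29 − 2.84) / 2.84 = 3.91 km.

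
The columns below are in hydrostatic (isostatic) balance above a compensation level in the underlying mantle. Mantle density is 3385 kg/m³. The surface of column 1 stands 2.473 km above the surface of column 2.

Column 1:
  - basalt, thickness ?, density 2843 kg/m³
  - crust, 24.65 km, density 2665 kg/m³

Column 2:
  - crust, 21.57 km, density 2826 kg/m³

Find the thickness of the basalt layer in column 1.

Take the compensation level at the base of the deeper column (depth z_c below the surface of column 1) and equate Σ ρ_i t_i down to z_c; mantle fills any gap and the z_c terms cancel.
Column 1: x×2843 + 24.65×2665 + (z_c − 24.65 − x)×3385
Column 2: 2.473×0 + 21.57×2826 + (z_c − 2.473 − 21.57)×3385
The z_c×3385 term appears on both sides and cancels. Collect the known terms of each column as K = Σ(ρt)_known − 3385 × (depth of known layers): K_1 = 65692.25 − 3385×24.65 = −17748; K_2 = 60956.82 − 3385×(2.473 + 21.57) = −20428.735.
Balance: K_1 − x×(3385 − 2843) = K_2, so x = (K_1 − K_2)/(3385 − 2843) = 2680.74/542 = 4.95 km.

4.95 km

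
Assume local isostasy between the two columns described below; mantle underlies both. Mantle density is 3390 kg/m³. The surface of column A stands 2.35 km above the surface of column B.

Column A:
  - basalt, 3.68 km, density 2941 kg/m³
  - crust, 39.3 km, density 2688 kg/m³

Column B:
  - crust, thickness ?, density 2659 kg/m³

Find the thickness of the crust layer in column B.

29.1 km

Take the compensation level at the base of the deeper column (depth z_c below the surface of column A) and equate Σ ρ_i t_i down to z_c; mantle fills any gap and the z_c terms cancel.
Column A: 3.68×2941 + 39.3×2688 + (z_c − 42.98)×3390
Column B: 2.35×0 + x×2659 + (z_c − 2.35 − 0 − x)×3390
The z_c×3390 term appears on both sides and cancels. Collect the known terms of each column as K = Σ(ρt)_known − 3390 × (depth of known layers): K_A = 116461.28 − 3390×42.98 = −29240.92; K_B = 0 − 3390×(2.35 + 0) = −7966.5.
Balance: K_A = K_B − x×(3390 − 2659), so x = (K_B − K_A)/(3390 − 2659) = 21274.4/731 = 29.1 km.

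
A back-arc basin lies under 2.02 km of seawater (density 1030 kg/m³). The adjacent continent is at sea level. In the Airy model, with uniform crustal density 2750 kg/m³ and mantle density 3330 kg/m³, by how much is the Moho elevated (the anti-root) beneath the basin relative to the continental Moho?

5.99 km

Isostatic balance requires: replacing crust with seawater at the top is compensated by replacing crust with mantle at the base: d (ρ_c − ρ_w) = a (ρ_m − ρ_c).
a = d (ρ_c − ρ_w)/(ρ_m − ρ_c) = 2.02 km × 1720/580 = 5.99 km.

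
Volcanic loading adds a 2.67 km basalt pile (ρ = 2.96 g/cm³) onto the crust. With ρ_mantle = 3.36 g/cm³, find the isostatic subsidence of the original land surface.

Subaerial loading: s = t ρ_load / ρ_m.
s = 2.67 km × 2.96/3.36 = 2.35 km.

2.35 km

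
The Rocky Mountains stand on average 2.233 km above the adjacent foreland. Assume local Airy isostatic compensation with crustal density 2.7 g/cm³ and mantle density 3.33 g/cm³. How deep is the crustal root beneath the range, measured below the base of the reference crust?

9.57 km

By Archimedes' principle applied to the lithosphere: the weight of the topography is balanced by the buoyancy of the root, ρ_c h = (ρ_m − ρ_c) r.
r = h · ρ_c / (ρ_m − ρ_c) = 2.233 km × 2.7 / (3.33 − 2.7) = 9.57 km.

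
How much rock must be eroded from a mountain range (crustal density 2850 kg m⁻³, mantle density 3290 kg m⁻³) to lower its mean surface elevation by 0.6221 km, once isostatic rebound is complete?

4.65 km

Net drop Δ = e − u = e − e ρ_c/ρ_m = e (ρ_m − ρ_c)/ρ_m.
e = Δ ρ_m/(ρ_m − ρ_c) = 0.6221 km × 3290/440 = 4.65 km.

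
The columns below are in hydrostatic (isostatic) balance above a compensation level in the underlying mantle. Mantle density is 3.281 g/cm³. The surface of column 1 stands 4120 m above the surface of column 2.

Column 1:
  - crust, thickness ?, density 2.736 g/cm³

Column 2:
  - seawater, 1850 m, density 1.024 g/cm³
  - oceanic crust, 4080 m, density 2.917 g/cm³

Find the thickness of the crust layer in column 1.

35200 m

Take the compensation level at the base of the deeper column (depth z_c below the surface of column 1) and equate Σ ρ_i t_i down to z_c; mantle fills any gap and the z_c terms cancel.
Column 1: x×2.736 + (z_c − 0 − x)×3.281
Column 2: 4120×0 + 1850×1.024 + 4080×2.917 + (z_c − 4120 − 5930)×3.281
The z_c×3.281 term appears on both sides and cancels. Collect the known terms of each column as K = Σ(ρt)_known − 3.281 × (depth of known layers): K_1 = 0 − 3.281×0 = 0; K_2 = 13795.76 − 3.281×(4120 + 5930) = −19178.29.
Balance: K_1 − x×(3.281 − 2.736) = K_2, so x = (K_1 − K_2)/(3.281 − 2.736) = 19178.3/0.545 = 35200 m.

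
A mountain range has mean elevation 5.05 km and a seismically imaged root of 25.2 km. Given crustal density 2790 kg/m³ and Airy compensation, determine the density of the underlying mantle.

Airy balance: ρ_c h = (ρ_m − ρ_c) r → ρ_m = ρ_c (1 + h/r).
ρ_m = 2790 × (1 + 5.05 km/25.2 km) = 3350 kg/m³.

3350 kg/m³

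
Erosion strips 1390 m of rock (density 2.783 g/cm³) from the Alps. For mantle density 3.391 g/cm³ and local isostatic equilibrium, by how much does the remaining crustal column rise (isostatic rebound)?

1140 m

Unloading: uplift u = e ρ_c/ρ_m = 1390 m × 2.783/3.391 = 1140 m.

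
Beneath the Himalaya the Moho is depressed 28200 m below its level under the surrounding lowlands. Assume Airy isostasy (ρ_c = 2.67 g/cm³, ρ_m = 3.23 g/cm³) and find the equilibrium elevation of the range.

5910 m

In Airy isostatic equilibrium: ρ_c h = (ρ_m − ρ_c) r.
h = r (ρ_m − ρ_c) / ρ_c = 28200 m × (3.23 − 2.67) / 2.67 = 5910 m.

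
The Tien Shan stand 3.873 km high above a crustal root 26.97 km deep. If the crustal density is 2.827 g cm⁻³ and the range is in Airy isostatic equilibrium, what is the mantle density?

3.23 g cm⁻³

Airy balance: ρ_c h = (ρ_m − ρ_c) r → ρ_m = ρ_c (1 + h/r).
ρ_m = 2.827 × (1 + 3.873 km/26.97 km) = 3.23 g cm⁻³.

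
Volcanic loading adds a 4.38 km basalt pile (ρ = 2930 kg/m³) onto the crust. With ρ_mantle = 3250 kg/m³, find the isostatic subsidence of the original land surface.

3.95 km

Subaerial loading: s = t ρ_load / ρ_m.
s = 4.38 km × 2930/3250 = 3.95 km.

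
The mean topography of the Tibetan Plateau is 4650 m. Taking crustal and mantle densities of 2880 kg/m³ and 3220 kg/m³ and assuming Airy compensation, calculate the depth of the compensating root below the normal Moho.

39400 m

Balancing pressure at the compensation depth: the weight of the topography is balanced by the buoyancy of the root, ρ_c h = (ρ_m − ρ_c) r.
r = h · ρ_c / (ρ_m − ρ_c) = 4650 m × 2880 / (3220 − 2880) = 39400 m.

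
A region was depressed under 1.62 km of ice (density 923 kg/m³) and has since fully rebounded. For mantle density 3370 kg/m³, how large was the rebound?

0.444 km

Removing the load lets mantle flow back in; uplift u satisfies ρ_ice t = ρ_m u.
u = t ρ_ice/ρ_m = 1.62 km × 923/3370 = 0.444 km.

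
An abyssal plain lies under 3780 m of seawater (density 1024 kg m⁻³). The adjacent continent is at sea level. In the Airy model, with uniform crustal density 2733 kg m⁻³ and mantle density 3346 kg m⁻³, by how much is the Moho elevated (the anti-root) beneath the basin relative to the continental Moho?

10500 m

Balancing pressure at the compensation depth: replacing crust with seawater at the top is compensated by replacing crust with mantle at the base: d (ρ_c − ρ_w) = a (ρ_m − ρ_c).
a = d (ρ_c − ρ_w)/(ρ_m − ρ_c) = 3780 m × 1709/613 = 10500 m.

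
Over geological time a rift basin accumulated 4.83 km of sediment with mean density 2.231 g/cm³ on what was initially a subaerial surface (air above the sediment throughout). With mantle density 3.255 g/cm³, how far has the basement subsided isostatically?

Subaerial load: s = t ρ_sed / ρ_m = 4.83 km × 2.231/3.255 = 3.31 km.

3.31 km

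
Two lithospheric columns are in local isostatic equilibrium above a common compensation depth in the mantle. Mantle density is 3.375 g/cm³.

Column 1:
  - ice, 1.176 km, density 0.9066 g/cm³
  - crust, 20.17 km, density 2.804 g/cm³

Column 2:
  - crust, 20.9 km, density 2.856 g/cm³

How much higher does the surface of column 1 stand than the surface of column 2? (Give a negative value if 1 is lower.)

For any compensation level in the mantle, the mantle terms cancel and isostasy reduces to e = (Σt_1 − Σt_2) − (Σ(ρt)_1 − Σ(ρt)_2) / ρ_m.
Σt_1 = 21.346 km; Σt_2 = 20.9 km; Σ(ρt)_1 = 57.6228416; Σ(ρt)_2 = 59.6904 (in km·g/cm³).
e = (21.346 − 20.9) − (57.6228416 − 59.6904) / 3.375 = 1.06 km.

1.06 km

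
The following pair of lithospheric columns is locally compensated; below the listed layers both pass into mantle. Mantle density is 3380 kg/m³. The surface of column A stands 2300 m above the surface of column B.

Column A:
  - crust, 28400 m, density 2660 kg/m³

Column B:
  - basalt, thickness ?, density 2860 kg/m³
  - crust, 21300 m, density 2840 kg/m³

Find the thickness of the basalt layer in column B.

2250 m

Take the compensation level at the base of the deeper column (depth z_c below the surface of column A) and equate Σ ρ_i t_i down to z_c; mantle fills any gap and the z_c terms cancel.
Column A: 28400×2660 + (z_c − 28400)×3380
Column B: 2300×0 + x×2860 + 21300×2840 + (z_c − 2300 − 21300 − x)×3380
The z_c×3380 term appears on both sides and cancels. Collect the known terms of each column as K = Σ(ρt)_known − 3380 × (depth of known layers): K_A = 75544000 − 3380×28400 = −20448000; K_B = 60492000 − 3380×(2300 + 21300) = −19276000.
Balance: K_A = K_B − x×(3380 − 2860), so x = (K_B − K_A)/(3380 − 2860) = 1172000/520 = 2250 m.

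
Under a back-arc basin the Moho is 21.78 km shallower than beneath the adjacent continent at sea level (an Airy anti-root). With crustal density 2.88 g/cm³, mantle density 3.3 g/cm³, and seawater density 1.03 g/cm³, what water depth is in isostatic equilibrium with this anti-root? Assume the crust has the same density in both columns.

4.94 km

Replacing a thickness d of crust by seawater at the top must be balanced by replacing crust with mantle at the base: d (ρ_c − ρ_w) = a (ρ_m − ρ_c).
d = a (ρ_m − ρ_c)/(ρ_c − ρ_w) = 21.78 km × 0.42/1.85 = 4.94 km.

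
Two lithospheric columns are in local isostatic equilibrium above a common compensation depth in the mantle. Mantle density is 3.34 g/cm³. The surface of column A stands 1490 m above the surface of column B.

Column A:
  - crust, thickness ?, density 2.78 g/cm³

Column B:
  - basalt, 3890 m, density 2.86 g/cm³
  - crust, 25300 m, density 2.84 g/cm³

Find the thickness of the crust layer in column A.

Take the compensation level at the base of the deeper column (depth z_c below the surface of column A) and equate Σ ρ_i t_i down to z_c; mantle fills any gap and the z_c terms cancel.
Column A: x×2.78 + (z_c − 0 − x)×3.34
Column B: 1490×0 + 3890×2.86 + 25300×2.84 + (z_c − 1490 − 29190)×3.34
The z_c×3.34 term appears on both sides and cancels. Collect the known terms of each column as K = Σ(ρt)_known − 3.34 × (depth of known layers): K_A = 0 − 3.34×0 = 0; K_B = 82977.4 − 3.34×(1490 + 29190) = −19493.8.
Balance: K_A − x×(3.34 − 2.78) = K_B, so x = (K_A − K_B)/(3.34 − 2.78) = 19493.8/0.56 = 34800 m.

34800 m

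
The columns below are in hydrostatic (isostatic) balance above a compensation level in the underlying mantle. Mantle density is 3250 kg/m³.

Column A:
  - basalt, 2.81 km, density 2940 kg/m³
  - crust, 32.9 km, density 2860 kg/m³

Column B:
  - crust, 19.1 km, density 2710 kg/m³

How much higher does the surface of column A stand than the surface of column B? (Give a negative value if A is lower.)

1.04 km

For any compensation level in the mantle, the mantle terms cancel and isostasy reduces to e = (Σt_A − Σt_B) − (Σ(ρt)_A − Σ(ρt)_B) / ρ_m.
Σt_A = 35.71 km; Σt_B = 19.1 km; Σ(ρt)_A = 102355.4; Σ(ρt)_B = 51761 (in km·kg/m³).
e = (35.71 − 19.1) − (102355.4 − 51761) / 3250 = 1.04 km.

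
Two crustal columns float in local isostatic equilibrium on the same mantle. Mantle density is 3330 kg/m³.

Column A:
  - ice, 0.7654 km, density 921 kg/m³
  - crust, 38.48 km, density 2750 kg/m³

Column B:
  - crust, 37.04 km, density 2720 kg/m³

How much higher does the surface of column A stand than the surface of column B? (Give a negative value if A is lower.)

0.471 km

For any compensation level in the mantle, the mantle terms cancel and isostasy reduces to e = (Σt_A − Σt_B) − (Σ(ρt)_A − Σ(ρt)_B) / ρ_m.
Σt_A = 39.2454 km; Σt_B = 37.04 km; Σ(ρt)_A = 106524.933; Σ(ρt)_B = 100748.8 (in km·kg/m³).
e = (39.2454 − 37.04) − (106524.933 − 100748.8) / 3330 = 0.471 km.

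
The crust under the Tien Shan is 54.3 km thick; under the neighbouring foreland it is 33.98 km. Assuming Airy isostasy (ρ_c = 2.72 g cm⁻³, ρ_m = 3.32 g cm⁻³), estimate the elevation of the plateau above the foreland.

Excess crust Δ = 54.3 km − 33.98 km = 20.32 km, split between elevation h and root r with h + r = Δ.
Airy balance ρ_c h = (ρ_m − ρ_c) r gives r = h ρ_c/(ρ_m − ρ_c), so h (1 + ρ_c/(ρ_m − ρ_c)) = Δ, i.e. h = Δ (ρ_m − ρ_c)/ρ_m.
h = 20.32 km × 0.6/3.32 = 3.67 km.

3.67 km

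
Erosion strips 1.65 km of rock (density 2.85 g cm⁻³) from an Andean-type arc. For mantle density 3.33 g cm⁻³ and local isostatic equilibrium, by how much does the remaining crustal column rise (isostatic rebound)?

1.41 km

Unloading: uplift u = e ρ_c/ρ_m = 1.65 km × 2.85/3.33 = 1.41 km.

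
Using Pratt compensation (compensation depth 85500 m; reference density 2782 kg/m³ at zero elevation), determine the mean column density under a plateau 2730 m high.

Pratt balance: ρ_ref D = ρ (D + h).
ρ = ρ_ref D/(D + h) = 2782 × 85500 m/(85500 m + 2730 m) = 2700 kg/m³.

2700 kg/m³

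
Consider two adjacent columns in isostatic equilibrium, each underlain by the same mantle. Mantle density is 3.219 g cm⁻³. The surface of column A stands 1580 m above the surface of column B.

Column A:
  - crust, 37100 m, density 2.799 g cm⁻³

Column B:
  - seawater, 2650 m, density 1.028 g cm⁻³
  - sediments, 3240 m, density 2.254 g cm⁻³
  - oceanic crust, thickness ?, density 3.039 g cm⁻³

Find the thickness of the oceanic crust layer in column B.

8680 m

Take the compensation level at the base of the deeper column (depth z_c below the surface of column A) and equate Σ ρ_i t_i down to z_c; mantle fills any gap and the z_c terms cancel.
Column A: 37100×2.799 + (z_c − 37100)×3.219
Column B: 1580×0 + 2650×1.028 + 3240×2.254 + x×3.039 + (z_c − 1580 − 5890 − x)×3.219
The z_c×3.219 term appears on both sides and cancels. Collect the known terms of each column as K = Σ(ρt)_known − 3.219 × (depth of known layers): K_A = 103842.9 − 3.219×37100 = −15582; K_B = 10027.16 − 3.219×(1580 + 5890) = −14018.77.
Balance: K_A = K_B − x×(3.219 − 3.039), so x = (K_B − K_A)/(3.219 − 3.039) = 1563.23/0.18 = 8680 m.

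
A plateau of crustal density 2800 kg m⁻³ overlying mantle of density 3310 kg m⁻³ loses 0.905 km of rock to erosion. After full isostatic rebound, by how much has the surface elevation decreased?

0.139 km

Rebound u = e ρ_c/ρ_m = 0.905 km × 2800/3310 = 0.7656 km.
Net surface drop = e − u = 0.905 km − 0.7656 km = e (ρ_m − ρ_c)/ρ_m = 0.139 km.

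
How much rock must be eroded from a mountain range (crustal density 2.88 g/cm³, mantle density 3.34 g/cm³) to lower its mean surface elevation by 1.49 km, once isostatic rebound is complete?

10.8 km

Net drop Δ = e − u = e − e ρ_c/ρ_m = e (ρ_m − ρ_c)/ρ_m.
e = Δ ρ_m/(ρ_m − ρ_c) = 1.49 km × 3.34/0.46 = 10.8 km.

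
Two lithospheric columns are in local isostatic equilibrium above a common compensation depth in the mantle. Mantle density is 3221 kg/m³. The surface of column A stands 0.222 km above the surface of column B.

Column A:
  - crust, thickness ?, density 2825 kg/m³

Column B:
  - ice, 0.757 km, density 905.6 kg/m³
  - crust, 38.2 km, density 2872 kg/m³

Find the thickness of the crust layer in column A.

39.9 km

Take the compensation level at the base of the deeper column (depth z_c below the surface of column A) and equate Σ ρ_i t_i down to z_c; mantle fills any gap and the z_c terms cancel.
Column A: x×2825 + (z_c − 0 − x)×3221
Column B: 0.222×0 + 0.757×905.6 + 38.2×2872 + (z_c − 0.222 − 38.957)×3221
The z_c×3221 term appears on both sides and cancels. Collect the known terms of each column as K = Σ(ρt)_known − 3221 × (depth of known layers): K_A = 0 − 3221×0 = 0; K_B = 110395.939 − 3221×(0.222 + 38.957) = −15799.6198.
Balance: K_A − x×(3221 − 2825) = K_B, so x = (K_A − K_B)/(3221 − 2825) = 15799.6/396 = 39.9 km.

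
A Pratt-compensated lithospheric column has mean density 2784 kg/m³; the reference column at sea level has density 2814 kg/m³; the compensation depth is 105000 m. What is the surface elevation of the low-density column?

1130 m

ρ_ref D = ρ (D + h) → h = D (ρ_ref − ρ)/ρ.
h = 105000 m × (2814 − 2784)/2784 = 1130 m.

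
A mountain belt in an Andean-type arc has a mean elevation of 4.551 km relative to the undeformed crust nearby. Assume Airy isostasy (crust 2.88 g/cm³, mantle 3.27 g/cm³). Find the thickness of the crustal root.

33.6 km

Isostatic balance requires: the weight of the topography is balanced by the buoyancy of the root, ρ_c h = (ρ_m − ρ_c) r.
r = h · ρ_c / (ρ_m − ρ_c) = 4.551 km × 2.88 / (3.27 − 2.88) = 33.6 km.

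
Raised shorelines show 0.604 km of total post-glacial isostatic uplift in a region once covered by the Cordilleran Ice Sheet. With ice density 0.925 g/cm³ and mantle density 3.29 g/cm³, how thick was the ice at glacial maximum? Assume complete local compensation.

u = t ρ_ice/ρ_m → t = u ρ_m/ρ_ice = 0.604 km × 3.29/0.925 = 2.15 km.

2.15 km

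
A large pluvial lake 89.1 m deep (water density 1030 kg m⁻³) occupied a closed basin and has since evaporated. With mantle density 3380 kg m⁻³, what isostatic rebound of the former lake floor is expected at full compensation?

u = d ρ_w/ρ_m = 89.1 m × 1030/3380 = 27.2 m.

27.2 m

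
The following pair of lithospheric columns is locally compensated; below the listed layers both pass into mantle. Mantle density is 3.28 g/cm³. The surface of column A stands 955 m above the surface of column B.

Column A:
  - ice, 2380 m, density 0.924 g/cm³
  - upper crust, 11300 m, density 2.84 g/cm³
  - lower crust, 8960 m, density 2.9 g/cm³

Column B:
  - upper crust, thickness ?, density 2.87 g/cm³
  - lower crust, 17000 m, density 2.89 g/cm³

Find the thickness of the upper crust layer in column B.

10300 m

Take the compensation level at the base of the deeper column (depth z_c below the surface of column A) and equate Σ ρ_i t_i down to z_c; mantle fills any gap and the z_c terms cancel.
Column A: 2380×0.924 + 11300×2.84 + 8960×2.9 + (z_c − 22640)×3.28
Column B: 955×0 + x×2.87 + 17000×2.89 + (z_c − 955 − 17000 − x)×3.28
The z_c×3.28 term appears on both sides and cancels. Collect the known terms of each column as K = Σ(ρt)_known − 3.28 × (depth of known layers): K_A = 60275.12 − 3.28×22640 = −13984.08; K_B = 49130 − 3.28×(955 + 17000) = −9762.4.
Balance: K_A = K_B − x×(3.28 − 2.87), so x = (K_B − K_A)/(3.28 − 2.87) = 4221.68/0.41 = 10300 m.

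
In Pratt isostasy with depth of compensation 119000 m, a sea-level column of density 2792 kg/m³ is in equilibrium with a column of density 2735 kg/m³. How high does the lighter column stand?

ρ_ref D = ρ (D + h) → h = D (ρ_ref − ρ)/ρ.
h = 119000 m × (2792 − 2735)/2735 = 2480 m.

2480 m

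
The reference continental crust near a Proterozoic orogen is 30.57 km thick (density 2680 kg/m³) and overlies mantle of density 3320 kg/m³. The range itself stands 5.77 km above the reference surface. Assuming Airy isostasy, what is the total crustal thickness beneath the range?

60.5 km

Root depth r = h ρ_c / (ρ_m − ρ_c) = 5.77 km × 2680 / 640 = 24.16 km.
Total thickness = T + h + r = 30.57 km + 5.77 km + 24.16 km = 60.5 km.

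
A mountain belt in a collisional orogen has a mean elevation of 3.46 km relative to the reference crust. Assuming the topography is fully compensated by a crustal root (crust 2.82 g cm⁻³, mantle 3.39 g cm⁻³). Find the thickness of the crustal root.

17.1 km

Equating mass per unit area of the two columns: the weight of the topography is balanced by the buoyancy of the root, ρ_c h = (ρ_m − ρ_c) r.
r = h · ρ_c / (ρ_m − ρ_c) = 3.46 km × 2.82 / (3.39 − 2.82) = 17.1 km.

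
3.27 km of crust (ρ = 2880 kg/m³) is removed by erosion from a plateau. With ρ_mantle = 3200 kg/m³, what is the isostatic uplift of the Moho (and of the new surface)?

Unloading: uplift u = e ρ_c/ρ_m = 3.27 km × 2880/3200 = 2.94 km.

2.94 km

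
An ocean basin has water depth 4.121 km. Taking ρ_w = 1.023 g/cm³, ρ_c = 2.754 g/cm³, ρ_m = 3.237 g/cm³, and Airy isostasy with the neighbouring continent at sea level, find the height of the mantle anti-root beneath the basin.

By Archimedes' principle applied to the lithosphere: replacing crust with seawater at the top is compensated by replacing crust with mantle at the base: d (ρ_c − ρ_w) = a (ρ_m − ρ_c).
a = d (ρ_c − ρ_w)/(ρ_m − ρ_c) = 4.121 km × 1.731/0.483 = 14.8 km.

14.8 km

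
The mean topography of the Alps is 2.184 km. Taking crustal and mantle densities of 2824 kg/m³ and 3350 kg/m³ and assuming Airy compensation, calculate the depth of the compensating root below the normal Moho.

By Archimedes' principle applied to the lithosphere: the weight of the topography is balanced by the buoyancy of the root, ρ_c h = (ρ_m − ρ_c) r.
r = h · ρ_c / (ρ_m − ρ_c) = 2.184 km × 2824 / (3350 − 2824) = 11.7 km.

11.7 km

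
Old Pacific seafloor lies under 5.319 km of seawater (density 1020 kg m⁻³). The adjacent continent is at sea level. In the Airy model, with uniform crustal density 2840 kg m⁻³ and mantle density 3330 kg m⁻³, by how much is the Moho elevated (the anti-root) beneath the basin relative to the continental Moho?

19.8 km

In Airy isostatic equilibrium: replacing crust with seawater at the top is compensated by replacing crust with mantle at the base: d (ρ_c − ρ_w) = a (ρ_m − ρ_c).
a = d (ρ_c − ρ_w)/(ρ_m − ρ_c) = 5.319 km × 1820/490 = 19.8 km.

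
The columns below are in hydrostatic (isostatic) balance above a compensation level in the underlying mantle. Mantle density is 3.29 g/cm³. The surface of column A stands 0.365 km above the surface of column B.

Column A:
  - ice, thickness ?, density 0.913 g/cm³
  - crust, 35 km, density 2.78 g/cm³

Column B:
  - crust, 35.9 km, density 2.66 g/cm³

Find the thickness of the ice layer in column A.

Take the compensation level at the base of the deeper column (depth z_c below the surface of column A) and equate Σ ρ_i t_i down to z_c; mantle fills any gap and the z_c terms cancel.
Column A: x×0.913 + 35×2.78 + (z_c − 35 − x)×3.29
Column B: 0.365×0 + 35.9×2.66 + (z_c − 0.365 − 35.9)×3.29
The z_c×3.29 term appears on both sides and cancels. Collect the known terms of each column as K = Σ(ρt)_known − 3.29 × (depth of known layers): K_A = 97.3 − 3.29×35 = −17.85; K_B = 95.494 − 3.29×(0.365 + 35.9) = −23.81785.
Balance: K_A − x×(3.29 − 0.913) = K_B, so x = (K_A − K_B)/(3.29 − 0.913) = 5.96785/2.377 = 2.51 km.

2.51 km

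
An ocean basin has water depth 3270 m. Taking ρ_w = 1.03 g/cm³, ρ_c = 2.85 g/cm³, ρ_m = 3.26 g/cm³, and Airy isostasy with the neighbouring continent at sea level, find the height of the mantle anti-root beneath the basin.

Isostatic balance requires: replacing crust with seawater at the top is compensated by replacing crust with mantle at the base: d (ρ_c − ρ_w) = a (ρ_m − ρ_c).
a = d (ρ_c − ρ_w)/(ρ_m − ρ_c) = 3270 m × 1.82/0.41 = 14500 m.

14500 m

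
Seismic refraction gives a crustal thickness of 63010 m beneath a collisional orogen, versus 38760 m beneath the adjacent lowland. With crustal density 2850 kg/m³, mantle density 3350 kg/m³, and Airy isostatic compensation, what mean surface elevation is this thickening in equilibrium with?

3620 m

Excess crust Δ = 63010 m − 38760 m = 24250 m, split between elevation h and root r with h + r = Δ.
Airy balance ρ_c h = (ρ_m − ρ_c) r gives r = h ρ_c/(ρ_m − ρ_c), so h (1 + ρ_c/(ρ_m − ρ_c)) = Δ, i.e. h = Δ (ρ_m − ρ_c)/ρ_m.
h = 24250 m × 500/3350 = 3620 m.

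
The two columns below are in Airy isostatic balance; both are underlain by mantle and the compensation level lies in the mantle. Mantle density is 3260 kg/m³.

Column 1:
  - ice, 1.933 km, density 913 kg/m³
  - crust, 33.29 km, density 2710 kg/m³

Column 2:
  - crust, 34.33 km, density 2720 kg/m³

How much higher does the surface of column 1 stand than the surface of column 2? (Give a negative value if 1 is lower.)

For any compensation level in the mantle, the mantle terms cancel and isostasy reduces to e = (Σt_1 − Σt_2) − (Σ(ρt)_1 − Σ(ρt)_2) / ρ_m.
Σt_1 = 35.223 km; Σt_2 = 34.33 km; Σ(ρt)_1 = 91980.729; Σ(ρt)_2 = 93377.6 (in km·kg/m³).
e = (35.223 − 34.33) − (91980.729 − 93377.6) / 3260 = 1.32 km.

1.32 km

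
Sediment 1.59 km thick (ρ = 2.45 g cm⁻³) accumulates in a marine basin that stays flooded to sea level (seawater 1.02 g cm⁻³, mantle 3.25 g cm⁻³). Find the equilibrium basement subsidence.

1.02 km

Submarine loading: the sediment displaces seawater, and the subsidence is in turn flooded, so s (ρ_m − ρ_w) = t (ρ_sed − ρ_w).
s = 1.59 km × (2.45 − 1.02) / (3.25 − 1.02) = 1.02 km.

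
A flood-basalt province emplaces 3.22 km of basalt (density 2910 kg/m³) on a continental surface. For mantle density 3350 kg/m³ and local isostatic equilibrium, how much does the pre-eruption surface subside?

2.8 km

Subaerial loading: s = t ρ_load / ρ_m.
s = 3.22 km × 2910/3350 = 2.8 km.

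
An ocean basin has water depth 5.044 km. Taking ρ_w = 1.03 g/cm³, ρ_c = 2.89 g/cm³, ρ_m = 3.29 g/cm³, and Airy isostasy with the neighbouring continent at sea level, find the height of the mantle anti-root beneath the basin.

In Airy isostatic equilibrium: replacing crust with seawater at the top is compensated by replacing crust with mantle at the base: d (ρ_c − ρ_w) = a (ρ_m − ρ_c).
a = d (ρ_c − ρ_w)/(ρ_m − ρ_c) = 5.044 km × 1.86/0.4 = 23.5 km.

23.5 km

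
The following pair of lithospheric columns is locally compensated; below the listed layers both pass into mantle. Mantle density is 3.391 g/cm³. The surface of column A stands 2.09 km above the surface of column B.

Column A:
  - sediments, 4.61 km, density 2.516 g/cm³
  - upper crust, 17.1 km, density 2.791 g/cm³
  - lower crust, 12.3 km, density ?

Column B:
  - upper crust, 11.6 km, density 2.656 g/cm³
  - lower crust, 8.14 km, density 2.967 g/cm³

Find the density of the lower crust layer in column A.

3 g/cm³

Take the compensation level at the base of the deeper column (depth z_c below the surface of column A) and equate Σ ρ_i t_i down to z_c; mantle fills any gap and the z_c terms cancel.
Column A: 4.61×2.516 + 17.1×2.791 + 12.3×ρ + (z_c − 34.01)×3.391
Column B: 2.09×0 + 11.6×2.656 + 8.14×2.967 + (z_c − 2.09 − 19.74)×3.391
The z_c×3.391 term appears on both sides and cancels. Collect the known terms of each column as K = Σ(ρt)_known − 3.391 × (depth of known layers): K_A = 59.32486 − 3.391×34.01 = −56.00305; K_B = 54.96098 − 3.391×(2.09 + 19.74) = −19.06455.
Balance: K_A + 12.3×ρ = K_B, so ρ = (K_B − K_A)/12.3 = 36.9385/12.3 = 3 g/cm³.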